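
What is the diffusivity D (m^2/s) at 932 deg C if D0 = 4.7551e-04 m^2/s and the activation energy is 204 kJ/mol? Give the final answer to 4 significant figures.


D = D0 * exp(-Qd / (R*T))
T = 1205.15 K
D = 4.7551e-04 * exp(-204e3 / (8.314 * 1205.15))
D = 6.838e-13 m^2/s


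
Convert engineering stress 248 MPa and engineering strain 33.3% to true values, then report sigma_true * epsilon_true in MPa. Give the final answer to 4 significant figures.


sigma_true = sigma_eng * (1 + epsilon_eng)
sigma_true = 248 * (1 + 0.333) = 330.584 MPa
epsilon_true = ln(1 + epsilon_eng)
epsilon_true = ln(1 + 0.333) = 0.287432
sigma_true * epsilon_true = 330.584 * 0.287432 = 95.02 MPa


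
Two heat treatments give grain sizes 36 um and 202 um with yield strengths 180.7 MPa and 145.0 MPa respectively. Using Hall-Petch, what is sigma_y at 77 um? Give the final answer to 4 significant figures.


sigma_y = sigma0 + k / sqrt(d)
1/sqrt(d1) = 1/sqrt(3.6e-05) = 166.667;  1/sqrt(d2) = 70.3598
k = (sigma1 - sigma2) / (1/sqrt(d1) - 1/sqrt(d2)) = (180.7 - 145.0) / (166.667 - 70.3598) = 0.37069 MPa*m^0.5
sigma0 = sigma1 - k/sqrt(d1) = 180.7 - 0.37069*166.667 = 118.918 MPa
sigma_y(d3) = 118.918 + 0.37069 / sqrt(7.7e-05) = 161.2 MPa


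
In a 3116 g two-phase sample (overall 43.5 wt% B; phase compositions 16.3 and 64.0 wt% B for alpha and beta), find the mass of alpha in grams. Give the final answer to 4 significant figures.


f_alpha = (C_beta - C0) / (C_beta - C_alpha)
f_alpha = (64.0 - 43.5) / (64.0 - 16.3) = 0.429769
m_alpha = f_alpha * m_total = 0.429769 * 3116 = 1339 g


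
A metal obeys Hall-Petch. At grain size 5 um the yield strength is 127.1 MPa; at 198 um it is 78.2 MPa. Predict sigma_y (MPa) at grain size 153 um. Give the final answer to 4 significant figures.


sigma_y = sigma0 + k / sqrt(d)
1/sqrt(d1) = 1/sqrt(5e-06) = 447.214;  1/sqrt(d2) = 71.0669
k = (sigma1 - sigma2) / (1/sqrt(d1) - 1/sqrt(d2)) = (127.1 - 78.2) / (447.214 - 71.0669) = 0.130002 MPa*m^0.5
sigma0 = sigma1 - k/sqrt(d1) = 127.1 - 0.130002*447.214 = 68.9611 MPa
sigma_y(d3) = 68.9611 + 0.130002 / sqrt(1.53e-04) = 79.47 MPa


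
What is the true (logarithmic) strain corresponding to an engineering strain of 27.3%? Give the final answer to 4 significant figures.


epsilon_true = ln(1 + epsilon_eng)
epsilon_true = ln(1 + 0.273)
epsilon_true = 0.2414


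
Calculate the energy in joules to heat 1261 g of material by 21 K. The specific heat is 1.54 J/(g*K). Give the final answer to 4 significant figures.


Q = m * cp * dT
Q = 1261 * 1.54 * 21
Q = 40780 J


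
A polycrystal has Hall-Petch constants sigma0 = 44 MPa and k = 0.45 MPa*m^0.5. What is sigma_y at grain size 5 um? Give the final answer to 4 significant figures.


sigma_y = sigma0 + k / sqrt(d)
d = 5 um = 5e-06 m
sigma_y = 44 + 0.45 / sqrt(5e-06)
sigma_y = 245.2 MPa


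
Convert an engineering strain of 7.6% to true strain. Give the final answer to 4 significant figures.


epsilon_true = ln(1 + epsilon_eng)
epsilon_true = ln(1 + 0.076)
epsilon_true = 0.07325


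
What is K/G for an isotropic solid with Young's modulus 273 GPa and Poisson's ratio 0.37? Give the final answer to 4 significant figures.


G = E / (2*(1+nu))
G = 273 / (2*(1+0.37)) = 99.635 GPa
K = E / (3*(1-2*nu))
K = 273 / (3*(1-2*0.37)) = 350 GPa
K/G = 350 / 99.635 = 3.513


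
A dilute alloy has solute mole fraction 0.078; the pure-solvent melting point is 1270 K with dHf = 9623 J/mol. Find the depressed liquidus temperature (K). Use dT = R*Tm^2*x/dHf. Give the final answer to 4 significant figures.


dT = R*Tm^2*x / dHf
dT = 8.314 * 1270^2 * 0.078 / 9623
dT = 108.693 K
T_new = 1270 - 108.693 = 1161 K


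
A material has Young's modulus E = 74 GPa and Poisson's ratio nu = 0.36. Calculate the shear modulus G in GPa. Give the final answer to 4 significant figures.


G = E / (2*(1+nu))
G = 74 / (2*(1+0.36))
G = 27.21 GPa


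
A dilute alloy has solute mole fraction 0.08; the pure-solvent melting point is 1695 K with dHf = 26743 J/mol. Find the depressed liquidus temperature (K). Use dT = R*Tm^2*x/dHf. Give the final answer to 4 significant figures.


dT = R*Tm^2*x / dHf
dT = 8.314 * 1695^2 * 0.08 / 26743
dT = 71.4545 K
T_new = 1695 - 71.4545 = 1624 K


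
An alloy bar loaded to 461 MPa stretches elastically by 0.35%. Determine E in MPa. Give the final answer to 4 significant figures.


E = sigma / epsilon
epsilon = 0.35% = 3.5e-03
E = 461 / 3.5e-03
E = 131700 MPa


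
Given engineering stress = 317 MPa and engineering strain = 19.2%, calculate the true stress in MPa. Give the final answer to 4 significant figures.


sigma_true = sigma_eng * (1 + epsilon_eng)
sigma_true = 317 * (1 + 0.192)
sigma_true = 377.9 MPa


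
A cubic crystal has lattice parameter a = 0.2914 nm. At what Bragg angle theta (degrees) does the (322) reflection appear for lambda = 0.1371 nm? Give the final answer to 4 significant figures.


d = a / sqrt(h^2+k^2+l^2)
d = 0.2914 / sqrt(17) = 0.0706749 nm
lambda = 2*d*sin(theta)  =>  sin(theta) = lambda / (2*d)
sin(theta) = 0.1371 / (2 * 0.0706749) = 0.969934
theta = 75.91 deg


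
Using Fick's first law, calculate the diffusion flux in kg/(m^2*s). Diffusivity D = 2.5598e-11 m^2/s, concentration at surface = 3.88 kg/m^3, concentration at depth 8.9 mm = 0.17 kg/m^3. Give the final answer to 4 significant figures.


J = -D * (dC/dx) = D * (C1 - C2) / dx
J = 2.5598e-11 * (3.88 - 0.17) / 8.9e-03
J = 1.067e-08 kg/(m^2*s)


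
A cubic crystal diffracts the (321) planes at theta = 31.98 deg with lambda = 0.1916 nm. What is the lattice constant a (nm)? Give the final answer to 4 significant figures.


d = lambda / (2*sin(theta))
d = 0.1916 / (2*sin(31.98 deg))
d = 0.180883 nm
a = d * sqrt(h^2+k^2+l^2) = 0.180883 * sqrt(14)
a = 0.6768 nm


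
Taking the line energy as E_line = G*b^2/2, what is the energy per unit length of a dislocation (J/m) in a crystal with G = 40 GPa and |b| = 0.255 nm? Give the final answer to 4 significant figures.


E = G*b^2/2
b = 0.255 nm = 2.55e-10 m
G = 40 GPa = 4e+10 Pa
E = 0.5 * 4e+10 * (2.55e-10)^2
E = 1.301e-09 J/m


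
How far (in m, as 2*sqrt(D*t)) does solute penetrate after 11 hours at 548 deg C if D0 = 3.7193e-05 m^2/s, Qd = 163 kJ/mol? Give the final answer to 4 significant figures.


Step 1: D = D0 * exp(-Qd/(R*T))
T = 821.15 K
D = 3.7193e-05 * exp(-163e3 / (8.314 * 821.15)) = 1.59001e-15 m^2/s
Step 2: L = 2*sqrt(D*t)
t = 11 h = 39600 s
L = 2*sqrt(1.59001e-15 * 39600) = 1.587e-05 m


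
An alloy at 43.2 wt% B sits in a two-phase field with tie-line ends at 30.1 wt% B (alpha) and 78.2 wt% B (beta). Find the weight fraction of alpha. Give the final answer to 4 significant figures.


f_alpha = (C_beta - C0) / (C_beta - C_alpha)
f_alpha = (78.2 - 43.2) / (78.2 - 30.1)
f_alpha = 0.7277


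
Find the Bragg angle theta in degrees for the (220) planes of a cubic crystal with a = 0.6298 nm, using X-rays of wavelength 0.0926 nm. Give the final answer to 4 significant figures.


d = a / sqrt(h^2+k^2+l^2)
d = 0.6298 / sqrt(8) = 0.222668 nm
lambda = 2*d*sin(theta)  =>  sin(theta) = lambda / (2*d)
sin(theta) = 0.0926 / (2 * 0.222668) = 0.207933
theta = 12 deg


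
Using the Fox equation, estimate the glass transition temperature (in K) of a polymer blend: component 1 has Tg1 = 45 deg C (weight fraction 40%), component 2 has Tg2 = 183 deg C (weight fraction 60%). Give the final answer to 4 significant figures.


1/Tg = w1/Tg1 + w2/Tg2 (in Kelvin)
Tg1 = 318.15 K, Tg2 = 456.15 K
1/Tg = 0.4/318.15 + 0.6/456.15
Tg = 388.7 K


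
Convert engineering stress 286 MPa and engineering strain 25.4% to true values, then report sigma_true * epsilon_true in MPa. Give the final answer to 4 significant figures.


sigma_true = sigma_eng * (1 + epsilon_eng)
sigma_true = 286 * (1 + 0.254) = 358.644 MPa
epsilon_true = ln(1 + epsilon_eng)
epsilon_true = ln(1 + 0.254) = 0.226338
sigma_true * epsilon_true = 358.644 * 0.226338 = 81.17 MPa


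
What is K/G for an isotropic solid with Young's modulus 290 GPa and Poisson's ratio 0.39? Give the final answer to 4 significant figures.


G = E / (2*(1+nu))
G = 290 / (2*(1+0.39)) = 104.317 GPa
K = E / (3*(1-2*nu))
K = 290 / (3*(1-2*0.39)) = 439.394 GPa
K/G = 439.394 / 104.317 = 4.212


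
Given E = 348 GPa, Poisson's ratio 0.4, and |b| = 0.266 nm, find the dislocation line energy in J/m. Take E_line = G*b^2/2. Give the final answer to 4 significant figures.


Step 1: G = E / (2*(1+nu))
G = 348 / (2*(1+0.4)) = 124.286 GPa = 1.24286e+11 Pa
Step 2: E_line = G*b^2/2
b = 0.266 nm = 2.66e-10 m
E_line = 0.5 * 1.24286e+11 * (2.66e-10)^2 = 4.397e-09 J/m


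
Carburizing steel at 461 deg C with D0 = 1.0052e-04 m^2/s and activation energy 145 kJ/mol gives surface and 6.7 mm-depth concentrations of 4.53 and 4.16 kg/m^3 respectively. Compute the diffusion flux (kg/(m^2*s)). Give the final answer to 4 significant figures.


Step 1: D = D0 * exp(-Qd/(R*T))
T = 461 + 273.15 = 734.15 K
D = 1.0052e-04 * exp(-145e3 / (8.314 * 734.15)) = 4.84346e-15 m^2/s
Step 2: J = D * (C1 - C2) / dx
J = 4.84346e-15 * (4.53 - 4.16) / 6.7e-03
J = 2.675e-13 kg/(m^2*s)


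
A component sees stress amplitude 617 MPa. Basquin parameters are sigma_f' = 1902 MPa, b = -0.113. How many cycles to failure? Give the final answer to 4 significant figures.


sigma_a = sigma_f' * (2*Nf)^b
2*Nf = (sigma_a / sigma_f')^(1/b)
2*Nf = (617 / 1902)^(1/-0.113)
2*Nf = 21221.3
Nf = 10610 cycles


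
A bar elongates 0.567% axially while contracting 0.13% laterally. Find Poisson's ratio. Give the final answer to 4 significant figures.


nu = -epsilon_lat / epsilon_axial
Lateral strain is contraction (negative), so using magnitudes:
nu = 0.13 / 0.567
nu = 0.2293


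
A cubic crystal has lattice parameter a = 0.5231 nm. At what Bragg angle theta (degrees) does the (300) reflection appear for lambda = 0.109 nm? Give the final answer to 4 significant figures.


d = a / sqrt(h^2+k^2+l^2)
d = 0.5231 / sqrt(9) = 0.174367 nm
lambda = 2*d*sin(theta)  =>  sin(theta) = lambda / (2*d)
sin(theta) = 0.109 / (2 * 0.174367) = 0.31256
theta = 18.21 deg


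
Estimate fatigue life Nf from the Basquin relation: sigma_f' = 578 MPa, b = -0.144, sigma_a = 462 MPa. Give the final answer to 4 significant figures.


sigma_a = sigma_f' * (2*Nf)^b
2*Nf = (sigma_a / sigma_f')^(1/b)
2*Nf = (462 / 578)^(1/-0.144)
2*Nf = 4.73801
Nf = 2.369 cycles


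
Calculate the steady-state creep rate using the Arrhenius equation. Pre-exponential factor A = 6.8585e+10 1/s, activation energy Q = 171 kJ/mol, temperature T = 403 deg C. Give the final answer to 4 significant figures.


rate = A * exp(-Q / (R*T))
T = 403 + 273.15 = 676.15 K
rate = 6.8585e+10 * exp(-171e3 / (8.314 * 676.15))
rate = 4.222e-03 1/s


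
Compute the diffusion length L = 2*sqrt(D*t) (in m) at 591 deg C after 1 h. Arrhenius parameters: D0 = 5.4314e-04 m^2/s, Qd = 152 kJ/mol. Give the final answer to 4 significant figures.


Step 1: D = D0 * exp(-Qd/(R*T))
T = 864.15 K
D = 5.4314e-04 * exp(-152e3 / (8.314 * 864.15)) = 3.52166e-13 m^2/s
Step 2: L = 2*sqrt(D*t)
t = 1 h = 3600 s
L = 2*sqrt(3.52166e-13 * 3600) = 7.121e-05 m


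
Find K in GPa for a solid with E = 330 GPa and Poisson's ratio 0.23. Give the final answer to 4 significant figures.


K = E / (3*(1-2*nu))
K = 330 / (3*(1-2*0.23))
K = 203.7 GPa


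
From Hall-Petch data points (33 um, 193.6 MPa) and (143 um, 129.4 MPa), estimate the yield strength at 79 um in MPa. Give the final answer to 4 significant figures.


sigma_y = sigma0 + k / sqrt(d)
1/sqrt(d1) = 1/sqrt(3.3e-05) = 174.078;  1/sqrt(d2) = 83.6242
k = (sigma1 - sigma2) / (1/sqrt(d1) - 1/sqrt(d2)) = (193.6 - 129.4) / (174.078 - 83.6242) = 0.709757 MPa*m^0.5
sigma0 = sigma1 - k/sqrt(d1) = 193.6 - 0.709757*174.078 = 70.0471 MPa
sigma_y(d3) = 70.0471 + 0.709757 / sqrt(7.9e-05) = 149.9 MPa


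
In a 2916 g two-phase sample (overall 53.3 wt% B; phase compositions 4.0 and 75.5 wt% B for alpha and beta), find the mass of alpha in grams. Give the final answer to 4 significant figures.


f_alpha = (C_beta - C0) / (C_beta - C_alpha)
f_alpha = (75.5 - 53.3) / (75.5 - 4.0) = 0.31049
m_alpha = f_alpha * m_total = 0.31049 * 2916 = 905.4 g


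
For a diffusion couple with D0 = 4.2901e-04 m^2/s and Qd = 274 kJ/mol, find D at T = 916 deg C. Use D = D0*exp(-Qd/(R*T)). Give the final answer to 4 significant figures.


D = D0 * exp(-Qd / (R*T))
T = 1189.15 K
D = 4.2901e-04 * exp(-274e3 / (8.314 * 1189.15))
D = 3.947e-16 m^2/s


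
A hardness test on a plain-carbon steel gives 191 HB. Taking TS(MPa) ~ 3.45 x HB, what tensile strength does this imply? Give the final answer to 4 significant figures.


TS (MPa) = 3.45 * HB
TS = 3.45 * 191
TS = 659 MPa


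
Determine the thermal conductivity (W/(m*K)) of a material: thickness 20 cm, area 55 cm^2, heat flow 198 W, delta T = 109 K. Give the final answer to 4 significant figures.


k = Q*L / (A*dT)
L = 0.2 m, A = 5.5e-03 m^2
k = 198 * 0.2 / (5.5e-03 * 109)
k = 66.06 W/(m*K)


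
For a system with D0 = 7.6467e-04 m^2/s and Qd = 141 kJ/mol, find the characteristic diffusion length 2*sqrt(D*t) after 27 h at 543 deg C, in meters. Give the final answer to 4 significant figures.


Step 1: D = D0 * exp(-Qd/(R*T))
T = 816.15 K
D = 7.6467e-04 * exp(-141e3 / (8.314 * 816.15)) = 7.22717e-13 m^2/s
Step 2: L = 2*sqrt(D*t)
t = 27 h = 97200 s
L = 2*sqrt(7.22717e-13 * 97200) = 5.301e-04 m


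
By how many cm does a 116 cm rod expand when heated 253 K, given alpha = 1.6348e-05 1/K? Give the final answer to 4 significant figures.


dL = L0 * alpha * dT
dL = 116 * 1.6348e-05 * 253
dL = 0.4798 cm


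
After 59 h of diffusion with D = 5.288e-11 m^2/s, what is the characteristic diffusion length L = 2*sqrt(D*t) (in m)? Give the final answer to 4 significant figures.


t = 59 hr = 212400 s
Diffusion length = 2*sqrt(D*t)
= 2*sqrt(5.288e-11 * 212400)
= 6.703e-03 m


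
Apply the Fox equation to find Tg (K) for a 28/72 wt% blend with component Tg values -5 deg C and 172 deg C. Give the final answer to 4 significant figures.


1/Tg = w1/Tg1 + w2/Tg2 (in Kelvin)
Tg1 = 268.15 K, Tg2 = 445.15 K
1/Tg = 0.28/268.15 + 0.72/445.15
Tg = 375.7 K


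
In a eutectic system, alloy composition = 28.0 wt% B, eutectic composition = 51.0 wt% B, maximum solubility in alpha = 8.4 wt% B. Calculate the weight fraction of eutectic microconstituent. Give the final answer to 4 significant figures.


f_primary = (C_e - C0) / (C_e - C_alpha_max)
f_primary = (51.0 - 28.0) / (51.0 - 8.4)
f_primary = 0.539906
f_eutectic = 1 - 0.539906 = 0.4601


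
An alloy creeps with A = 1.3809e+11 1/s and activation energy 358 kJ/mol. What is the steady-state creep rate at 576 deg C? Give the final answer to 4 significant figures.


rate = A * exp(-Q / (R*T))
T = 576 + 273.15 = 849.15 K
rate = 1.3809e+11 * exp(-358e3 / (8.314 * 849.15))
rate = 1.31e-11 1/s


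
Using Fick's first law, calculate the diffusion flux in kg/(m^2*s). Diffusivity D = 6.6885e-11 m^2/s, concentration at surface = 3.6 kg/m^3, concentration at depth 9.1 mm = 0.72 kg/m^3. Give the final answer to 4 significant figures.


J = -D * (dC/dx) = D * (C1 - C2) / dx
J = 6.6885e-11 * (3.6 - 0.72) / 9.1e-03
J = 2.117e-08 kg/(m^2*s)


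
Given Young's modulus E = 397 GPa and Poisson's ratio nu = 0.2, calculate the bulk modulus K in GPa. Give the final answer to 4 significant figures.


K = E / (3*(1-2*nu))
K = 397 / (3*(1-2*0.2))
K = 220.6 GPa


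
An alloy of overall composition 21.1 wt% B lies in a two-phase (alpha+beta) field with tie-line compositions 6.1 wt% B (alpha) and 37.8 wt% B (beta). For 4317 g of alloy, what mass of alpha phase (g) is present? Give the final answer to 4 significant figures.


f_alpha = (C_beta - C0) / (C_beta - C_alpha)
f_alpha = (37.8 - 21.1) / (37.8 - 6.1) = 0.526814
m_alpha = f_alpha * m_total = 0.526814 * 4317 = 2274 g


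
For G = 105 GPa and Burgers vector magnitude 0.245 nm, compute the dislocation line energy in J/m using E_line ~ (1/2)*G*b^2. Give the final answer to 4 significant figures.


E = G*b^2/2
b = 0.245 nm = 2.45e-10 m
G = 105 GPa = 1.05e+11 Pa
E = 0.5 * 1.05e+11 * (2.45e-10)^2
E = 3.151e-09 J/m


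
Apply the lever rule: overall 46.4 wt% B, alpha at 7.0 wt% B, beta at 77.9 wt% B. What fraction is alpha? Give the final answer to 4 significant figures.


f_alpha = (C_beta - C0) / (C_beta - C_alpha)
f_alpha = (77.9 - 46.4) / (77.9 - 7.0)
f_alpha = 0.4443


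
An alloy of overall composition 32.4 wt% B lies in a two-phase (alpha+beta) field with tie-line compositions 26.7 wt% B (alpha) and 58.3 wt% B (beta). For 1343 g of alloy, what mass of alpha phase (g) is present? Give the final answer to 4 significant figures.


f_alpha = (C_beta - C0) / (C_beta - C_alpha)
f_alpha = (58.3 - 32.4) / (58.3 - 26.7) = 0.81962
m_alpha = f_alpha * m_total = 0.81962 * 1343 = 1101 g


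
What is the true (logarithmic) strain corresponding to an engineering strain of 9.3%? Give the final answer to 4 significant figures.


epsilon_true = ln(1 + epsilon_eng)
epsilon_true = ln(1 + 0.093)
epsilon_true = 0.08893


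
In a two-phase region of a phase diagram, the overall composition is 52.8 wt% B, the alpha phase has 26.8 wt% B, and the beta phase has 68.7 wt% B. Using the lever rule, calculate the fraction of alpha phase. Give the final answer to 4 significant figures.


f_alpha = (C_beta - C0) / (C_beta - C_alpha)
f_alpha = (68.7 - 52.8) / (68.7 - 26.8)
f_alpha = 0.3795


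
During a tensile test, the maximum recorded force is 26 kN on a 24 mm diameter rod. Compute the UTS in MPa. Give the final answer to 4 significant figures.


A0 = pi*(d/2)^2 = pi*(24/2)^2 = 452.389 mm^2
UTS = F_max / A0 = 26*1000 / 452.389
UTS = 57.47 MPa


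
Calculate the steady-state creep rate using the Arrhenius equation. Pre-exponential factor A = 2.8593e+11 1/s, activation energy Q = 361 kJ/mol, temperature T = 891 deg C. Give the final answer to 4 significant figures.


rate = A * exp(-Q / (R*T))
T = 891 + 273.15 = 1164.15 K
rate = 2.8593e+11 * exp(-361e3 / (8.314 * 1164.15))
rate = 1.811e-05 1/s


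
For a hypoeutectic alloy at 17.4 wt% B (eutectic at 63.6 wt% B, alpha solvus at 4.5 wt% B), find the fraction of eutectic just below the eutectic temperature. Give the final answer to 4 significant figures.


f_primary = (C_e - C0) / (C_e - C_alpha_max)
f_primary = (63.6 - 17.4) / (63.6 - 4.5)
f_primary = 0.781726
f_eutectic = 1 - 0.781726 = 0.2183


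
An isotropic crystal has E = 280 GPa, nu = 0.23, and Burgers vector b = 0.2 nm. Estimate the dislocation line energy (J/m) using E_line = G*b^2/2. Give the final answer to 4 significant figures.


Step 1: G = E / (2*(1+nu))
G = 280 / (2*(1+0.23)) = 113.821 GPa = 1.13821e+11 Pa
Step 2: E_line = G*b^2/2
b = 0.2 nm = 2e-10 m
E_line = 0.5 * 1.13821e+11 * (2e-10)^2 = 2.276e-09 J/m


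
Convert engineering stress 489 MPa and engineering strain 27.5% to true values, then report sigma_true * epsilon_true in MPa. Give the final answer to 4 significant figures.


sigma_true = sigma_eng * (1 + epsilon_eng)
sigma_true = 489 * (1 + 0.275) = 623.475 MPa
epsilon_true = ln(1 + epsilon_eng)
epsilon_true = ln(1 + 0.275) = 0.242946
sigma_true * epsilon_true = 623.475 * 0.242946 = 151.5 MPa


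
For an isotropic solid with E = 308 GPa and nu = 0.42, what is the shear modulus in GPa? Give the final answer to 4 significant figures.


G = E / (2*(1+nu))
G = 308 / (2*(1+0.42))
G = 108.5 GPa


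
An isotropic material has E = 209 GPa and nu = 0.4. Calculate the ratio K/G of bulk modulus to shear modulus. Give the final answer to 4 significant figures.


G = E / (2*(1+nu))
G = 209 / (2*(1+0.4)) = 74.6429 GPa
K = E / (3*(1-2*nu))
K = 209 / (3*(1-2*0.4)) = 348.333 GPa
K/G = 348.333 / 74.6429 = 4.667


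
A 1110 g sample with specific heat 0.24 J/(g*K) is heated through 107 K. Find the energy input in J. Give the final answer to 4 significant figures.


Q = m * cp * dT
Q = 1110 * 0.24 * 107
Q = 28500 J


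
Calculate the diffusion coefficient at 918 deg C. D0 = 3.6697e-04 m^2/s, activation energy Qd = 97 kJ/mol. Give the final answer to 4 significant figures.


D = D0 * exp(-Qd / (R*T))
T = 1191.15 K
D = 3.6697e-04 * exp(-97e3 / (8.314 * 1191.15))
D = 2.046e-08 m^2/s


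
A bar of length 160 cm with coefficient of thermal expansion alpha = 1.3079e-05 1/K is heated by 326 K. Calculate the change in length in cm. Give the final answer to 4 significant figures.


dL = L0 * alpha * dT
dL = 160 * 1.3079e-05 * 326
dL = 0.6822 cm


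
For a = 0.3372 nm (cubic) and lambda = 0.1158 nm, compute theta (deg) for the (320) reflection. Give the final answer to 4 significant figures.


d = a / sqrt(h^2+k^2+l^2)
d = 0.3372 / sqrt(13) = 0.0935225 nm
lambda = 2*d*sin(theta)  =>  sin(theta) = lambda / (2*d)
sin(theta) = 0.1158 / (2 * 0.0935225) = 0.619103
theta = 38.25 deg


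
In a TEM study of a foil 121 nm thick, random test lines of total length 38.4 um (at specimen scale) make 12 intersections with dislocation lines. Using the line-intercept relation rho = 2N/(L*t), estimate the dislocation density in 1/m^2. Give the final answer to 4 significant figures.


rho = 2N / (L * t)
L = 38.4 um = 3.84e-05 m, t = 121 nm = 1.21e-07 m
rho = 2 * 12 / (3.84e-05 * 1.21e-07)
rho = 5.165e+12 1/m^2


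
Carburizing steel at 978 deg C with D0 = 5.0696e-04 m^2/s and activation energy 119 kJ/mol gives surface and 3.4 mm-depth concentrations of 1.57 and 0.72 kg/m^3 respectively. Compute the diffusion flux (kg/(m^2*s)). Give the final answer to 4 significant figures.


Step 1: D = D0 * exp(-Qd/(R*T))
T = 978 + 273.15 = 1251.15 K
D = 5.0696e-04 * exp(-119e3 / (8.314 * 1251.15)) = 5.4529e-09 m^2/s
Step 2: J = D * (C1 - C2) / dx
J = 5.4529e-09 * (1.57 - 0.72) / 3.4e-03
J = 1.363e-06 kg/(m^2*s)


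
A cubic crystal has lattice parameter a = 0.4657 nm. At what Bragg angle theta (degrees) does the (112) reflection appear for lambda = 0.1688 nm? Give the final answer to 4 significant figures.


d = a / sqrt(h^2+k^2+l^2)
d = 0.4657 / sqrt(6) = 0.190121 nm
lambda = 2*d*sin(theta)  =>  sin(theta) = lambda / (2*d)
sin(theta) = 0.1688 / (2 * 0.190121) = 0.443927
theta = 26.35 deg


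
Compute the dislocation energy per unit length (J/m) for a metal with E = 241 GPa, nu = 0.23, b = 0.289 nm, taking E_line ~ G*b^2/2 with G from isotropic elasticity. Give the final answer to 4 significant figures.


Step 1: G = E / (2*(1+nu))
G = 241 / (2*(1+0.23)) = 97.9675 GPa = 9.79675e+10 Pa
Step 2: E_line = G*b^2/2
b = 0.289 nm = 2.89e-10 m
E_line = 0.5 * 9.79675e+10 * (2.89e-10)^2 = 4.091e-09 J/m


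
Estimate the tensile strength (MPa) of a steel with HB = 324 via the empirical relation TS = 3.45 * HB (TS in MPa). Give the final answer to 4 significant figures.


TS (MPa) = 3.45 * HB
TS = 3.45 * 324
TS = 1118 MPa


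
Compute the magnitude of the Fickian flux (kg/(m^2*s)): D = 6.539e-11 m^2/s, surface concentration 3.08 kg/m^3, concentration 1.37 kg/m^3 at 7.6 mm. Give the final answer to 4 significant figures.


J = -D * (dC/dx) = D * (C1 - C2) / dx
J = 6.539e-11 * (3.08 - 1.37) / 7.6e-03
J = 1.471e-08 kg/(m^2*s)


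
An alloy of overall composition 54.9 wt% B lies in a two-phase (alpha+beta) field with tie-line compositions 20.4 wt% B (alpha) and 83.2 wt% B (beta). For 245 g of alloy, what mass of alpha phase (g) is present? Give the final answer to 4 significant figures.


f_alpha = (C_beta - C0) / (C_beta - C_alpha)
f_alpha = (83.2 - 54.9) / (83.2 - 20.4) = 0.450637
m_alpha = f_alpha * m_total = 0.450637 * 245 = 110.4 g


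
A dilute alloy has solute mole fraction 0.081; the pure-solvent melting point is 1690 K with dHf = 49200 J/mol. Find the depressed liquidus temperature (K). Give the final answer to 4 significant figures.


dT = R*Tm^2*x / dHf
dT = 8.314 * 1690^2 * 0.081 / 49200
dT = 39.0934 K
T_new = 1690 - 39.0934 = 1651 K


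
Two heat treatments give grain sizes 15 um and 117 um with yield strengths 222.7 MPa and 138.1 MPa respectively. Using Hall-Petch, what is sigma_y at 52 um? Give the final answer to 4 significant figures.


sigma_y = sigma0 + k / sqrt(d)
1/sqrt(d1) = 1/sqrt(1.5e-05) = 258.199;  1/sqrt(d2) = 92.45
k = (sigma1 - sigma2) / (1/sqrt(d1) - 1/sqrt(d2)) = (222.7 - 138.1) / (258.199 - 92.45) = 0.510411 MPa*m^0.5
sigma0 = sigma1 - k/sqrt(d1) = 222.7 - 0.510411*258.199 = 90.9125 MPa
sigma_y(d3) = 90.9125 + 0.510411 / sqrt(5.2e-05) = 161.7 MPa


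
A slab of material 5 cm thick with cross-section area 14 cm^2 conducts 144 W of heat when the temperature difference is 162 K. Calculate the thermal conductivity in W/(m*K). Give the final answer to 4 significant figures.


k = Q*L / (A*dT)
L = 0.05 m, A = 1.4e-03 m^2
k = 144 * 0.05 / (1.4e-03 * 162)
k = 31.75 W/(m*K)


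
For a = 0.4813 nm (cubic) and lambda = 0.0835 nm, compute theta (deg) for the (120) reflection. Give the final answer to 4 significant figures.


d = a / sqrt(h^2+k^2+l^2)
d = 0.4813 / sqrt(5) = 0.215244 nm
lambda = 2*d*sin(theta)  =>  sin(theta) = lambda / (2*d)
sin(theta) = 0.0835 / (2 * 0.215244) = 0.193966
theta = 11.18 deg


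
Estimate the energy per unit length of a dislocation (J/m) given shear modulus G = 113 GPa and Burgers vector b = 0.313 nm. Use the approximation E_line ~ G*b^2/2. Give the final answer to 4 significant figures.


E = G*b^2/2
b = 0.313 nm = 3.13e-10 m
G = 113 GPa = 1.13e+11 Pa
E = 0.5 * 1.13e+11 * (3.13e-10)^2
E = 5.535e-09 J/m


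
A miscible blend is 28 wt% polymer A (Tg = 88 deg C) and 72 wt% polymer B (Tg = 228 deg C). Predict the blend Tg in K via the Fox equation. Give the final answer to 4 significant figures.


1/Tg = w1/Tg1 + w2/Tg2 (in Kelvin)
Tg1 = 361.15 K, Tg2 = 501.15 K
1/Tg = 0.28/361.15 + 0.72/501.15
Tg = 452.1 K


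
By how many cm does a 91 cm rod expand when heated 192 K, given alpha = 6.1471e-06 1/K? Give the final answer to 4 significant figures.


dL = L0 * alpha * dT
dL = 91 * 6.1471e-06 * 192
dL = 0.1074 cm


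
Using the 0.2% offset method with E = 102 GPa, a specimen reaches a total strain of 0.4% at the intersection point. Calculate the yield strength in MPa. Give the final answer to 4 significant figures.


Offset strain = 0.002
Elastic strain at yield = total_strain - offset = 4e-03 - 0.002 = 2e-03
sigma_y = E * elastic_strain = 102000 * 2e-03
sigma_y = 204 MPa


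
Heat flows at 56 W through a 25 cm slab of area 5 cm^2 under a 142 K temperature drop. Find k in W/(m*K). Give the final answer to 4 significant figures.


k = Q*L / (A*dT)
L = 0.25 m, A = 5e-04 m^2
k = 56 * 0.25 / (5e-04 * 142)
k = 197.2 W/(m*K)


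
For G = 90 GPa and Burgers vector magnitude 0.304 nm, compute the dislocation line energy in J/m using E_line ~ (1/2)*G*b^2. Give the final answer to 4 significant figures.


E = G*b^2/2
b = 0.304 nm = 3.04e-10 m
G = 90 GPa = 9e+10 Pa
E = 0.5 * 9e+10 * (3.04e-10)^2
E = 4.159e-09 J/m


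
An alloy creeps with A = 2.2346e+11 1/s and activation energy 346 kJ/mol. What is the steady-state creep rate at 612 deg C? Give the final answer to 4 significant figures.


rate = A * exp(-Q / (R*T))
T = 612 + 273.15 = 885.15 K
rate = 2.2346e+11 * exp(-346e3 / (8.314 * 885.15))
rate = 8.516e-10 1/s


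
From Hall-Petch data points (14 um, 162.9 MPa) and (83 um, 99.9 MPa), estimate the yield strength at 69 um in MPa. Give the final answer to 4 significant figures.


sigma_y = sigma0 + k / sqrt(d)
1/sqrt(d1) = 1/sqrt(1.4e-05) = 267.261;  1/sqrt(d2) = 109.764
k = (sigma1 - sigma2) / (1/sqrt(d1) - 1/sqrt(d2)) = (162.9 - 99.9) / (267.261 - 109.764) = 0.400008 MPa*m^0.5
sigma0 = sigma1 - k/sqrt(d1) = 162.9 - 0.400008*267.261 = 55.9935 MPa
sigma_y(d3) = 55.9935 + 0.400008 / sqrt(6.9e-05) = 104.1 MPa


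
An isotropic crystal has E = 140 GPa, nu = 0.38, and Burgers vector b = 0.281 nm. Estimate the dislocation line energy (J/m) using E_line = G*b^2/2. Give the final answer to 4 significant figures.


Step 1: G = E / (2*(1+nu))
G = 140 / (2*(1+0.38)) = 50.7246 GPa = 5.07246e+10 Pa
Step 2: E_line = G*b^2/2
b = 0.281 nm = 2.81e-10 m
E_line = 0.5 * 5.07246e+10 * (2.81e-10)^2 = 2.003e-09 J/m


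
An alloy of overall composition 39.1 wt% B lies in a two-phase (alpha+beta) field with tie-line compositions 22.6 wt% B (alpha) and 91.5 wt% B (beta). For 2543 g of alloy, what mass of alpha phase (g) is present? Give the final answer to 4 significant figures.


f_alpha = (C_beta - C0) / (C_beta - C_alpha)
f_alpha = (91.5 - 39.1) / (91.5 - 22.6) = 0.760522
m_alpha = f_alpha * m_total = 0.760522 * 2543 = 1934 g


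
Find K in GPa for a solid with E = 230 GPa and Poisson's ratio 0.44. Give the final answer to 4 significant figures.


K = E / (3*(1-2*nu))
K = 230 / (3*(1-2*0.44))
K = 638.9 GPa


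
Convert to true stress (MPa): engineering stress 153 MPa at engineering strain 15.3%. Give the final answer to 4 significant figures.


sigma_true = sigma_eng * (1 + epsilon_eng)
sigma_true = 153 * (1 + 0.153)
sigma_true = 176.4 MPa


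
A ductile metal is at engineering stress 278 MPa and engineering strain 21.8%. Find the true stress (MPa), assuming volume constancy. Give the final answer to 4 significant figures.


sigma_true = sigma_eng * (1 + epsilon_eng)
sigma_true = 278 * (1 + 0.218)
sigma_true = 338.6 MPa


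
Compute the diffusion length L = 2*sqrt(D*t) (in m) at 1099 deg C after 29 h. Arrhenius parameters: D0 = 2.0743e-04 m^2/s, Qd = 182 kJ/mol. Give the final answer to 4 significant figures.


Step 1: D = D0 * exp(-Qd/(R*T))
T = 1372.15 K
D = 2.0743e-04 * exp(-182e3 / (8.314 * 1372.15)) = 2.44508e-11 m^2/s
Step 2: L = 2*sqrt(D*t)
t = 29 h = 104400 s
L = 2*sqrt(2.44508e-11 * 104400) = 3.195e-03 m


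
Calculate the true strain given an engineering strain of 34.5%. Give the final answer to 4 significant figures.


epsilon_true = ln(1 + epsilon_eng)
epsilon_true = ln(1 + 0.345)
epsilon_true = 0.2964


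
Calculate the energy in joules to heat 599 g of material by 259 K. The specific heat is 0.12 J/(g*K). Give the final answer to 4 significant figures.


Q = m * cp * dT
Q = 599 * 0.12 * 259
Q = 18620 J


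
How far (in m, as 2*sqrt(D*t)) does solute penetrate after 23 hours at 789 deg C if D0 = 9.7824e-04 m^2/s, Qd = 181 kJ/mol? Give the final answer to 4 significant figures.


Step 1: D = D0 * exp(-Qd/(R*T))
T = 1062.15 K
D = 9.7824e-04 * exp(-181e3 / (8.314 * 1062.15)) = 1.22706e-12 m^2/s
Step 2: L = 2*sqrt(D*t)
t = 23 h = 82800 s
L = 2*sqrt(1.22706e-12 * 82800) = 6.375e-04 m


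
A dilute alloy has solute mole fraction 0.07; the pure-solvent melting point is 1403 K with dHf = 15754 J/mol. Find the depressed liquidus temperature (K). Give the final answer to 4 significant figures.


dT = R*Tm^2*x / dHf
dT = 8.314 * 1403^2 * 0.07 / 15754
dT = 72.7164 K
T_new = 1403 - 72.7164 = 1330 K


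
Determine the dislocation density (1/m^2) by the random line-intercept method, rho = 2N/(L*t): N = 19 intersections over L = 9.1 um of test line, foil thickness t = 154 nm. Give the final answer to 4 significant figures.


rho = 2N / (L * t)
L = 9.1 um = 9.1e-06 m, t = 154 nm = 1.54e-07 m
rho = 2 * 19 / (9.1e-06 * 1.54e-07)
rho = 2.712e+13 1/m^2


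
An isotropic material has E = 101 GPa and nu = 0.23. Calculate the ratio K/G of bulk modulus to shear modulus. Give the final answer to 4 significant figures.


G = E / (2*(1+nu))
G = 101 / (2*(1+0.23)) = 41.0569 GPa
K = E / (3*(1-2*nu))
K = 101 / (3*(1-2*0.23)) = 62.3457 GPa
K/G = 62.3457 / 41.0569 = 1.519


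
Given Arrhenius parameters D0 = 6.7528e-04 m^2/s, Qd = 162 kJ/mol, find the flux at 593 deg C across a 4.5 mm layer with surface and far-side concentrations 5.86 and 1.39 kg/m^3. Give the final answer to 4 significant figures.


Step 1: D = D0 * exp(-Qd/(R*T))
T = 593 + 273.15 = 866.15 K
D = 6.7528e-04 * exp(-162e3 / (8.314 * 866.15)) = 1.14669e-13 m^2/s
Step 2: J = D * (C1 - C2) / dx
J = 1.14669e-13 * (5.86 - 1.39) / 4.5e-03
J = 1.139e-10 kg/(m^2*s)


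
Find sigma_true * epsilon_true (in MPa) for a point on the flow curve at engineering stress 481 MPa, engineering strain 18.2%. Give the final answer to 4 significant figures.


sigma_true = sigma_eng * (1 + epsilon_eng)
sigma_true = 481 * (1 + 0.182) = 568.542 MPa
epsilon_true = ln(1 + epsilon_eng)
epsilon_true = ln(1 + 0.182) = 0.167208
sigma_true * epsilon_true = 568.542 * 0.167208 = 95.06 MPa


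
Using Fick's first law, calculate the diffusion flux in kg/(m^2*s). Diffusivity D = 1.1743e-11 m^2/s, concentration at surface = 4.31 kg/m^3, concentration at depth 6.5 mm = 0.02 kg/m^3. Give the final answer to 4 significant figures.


J = -D * (dC/dx) = D * (C1 - C2) / dx
J = 1.1743e-11 * (4.31 - 0.02) / 6.5e-03
J = 7.75e-09 kg/(m^2*s)


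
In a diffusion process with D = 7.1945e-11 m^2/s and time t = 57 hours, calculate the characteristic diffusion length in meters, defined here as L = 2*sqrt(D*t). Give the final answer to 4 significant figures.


t = 57 hr = 205200 s
Diffusion length = 2*sqrt(D*t)
= 2*sqrt(7.1945e-11 * 205200)
= 7.685e-03 m


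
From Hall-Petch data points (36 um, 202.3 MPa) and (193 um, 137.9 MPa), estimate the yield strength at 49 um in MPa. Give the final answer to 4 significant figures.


sigma_y = sigma0 + k / sqrt(d)
1/sqrt(d1) = 1/sqrt(3.6e-05) = 166.667;  1/sqrt(d2) = 71.9816
k = (sigma1 - sigma2) / (1/sqrt(d1) - 1/sqrt(d2)) = (202.3 - 137.9) / (166.667 - 71.9816) = 0.680149 MPa*m^0.5
sigma0 = sigma1 - k/sqrt(d1) = 202.3 - 0.680149*166.667 = 88.9418 MPa
sigma_y(d3) = 88.9418 + 0.680149 / sqrt(4.9e-05) = 186.1 MPa


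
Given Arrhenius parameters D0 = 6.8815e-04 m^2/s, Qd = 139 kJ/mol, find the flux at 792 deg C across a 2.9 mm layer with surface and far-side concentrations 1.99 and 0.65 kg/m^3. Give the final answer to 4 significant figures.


Step 1: D = D0 * exp(-Qd/(R*T))
T = 792 + 273.15 = 1065.15 K
D = 6.8815e-04 * exp(-139e3 / (8.314 * 1065.15)) = 1.04934e-10 m^2/s
Step 2: J = D * (C1 - C2) / dx
J = 1.04934e-10 * (1.99 - 0.65) / 2.9e-03
J = 4.849e-08 kg/(m^2*s)


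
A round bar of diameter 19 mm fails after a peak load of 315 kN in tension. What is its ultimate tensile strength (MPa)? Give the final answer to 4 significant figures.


A0 = pi*(d/2)^2 = pi*(19/2)^2 = 283.529 mm^2
UTS = F_max / A0 = 315*1000 / 283.529
UTS = 1111 MPa


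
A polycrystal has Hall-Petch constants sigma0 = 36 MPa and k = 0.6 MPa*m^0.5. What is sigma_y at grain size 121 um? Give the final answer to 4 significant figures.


sigma_y = sigma0 + k / sqrt(d)
d = 121 um = 1.21e-04 m
sigma_y = 36 + 0.6 / sqrt(1.21e-04)
sigma_y = 90.55 MPa


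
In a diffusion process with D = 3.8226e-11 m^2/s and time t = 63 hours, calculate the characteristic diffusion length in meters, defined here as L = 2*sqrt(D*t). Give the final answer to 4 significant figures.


t = 63 hr = 226800 s
Diffusion length = 2*sqrt(D*t)
= 2*sqrt(3.8226e-11 * 226800)
= 5.889e-03 m


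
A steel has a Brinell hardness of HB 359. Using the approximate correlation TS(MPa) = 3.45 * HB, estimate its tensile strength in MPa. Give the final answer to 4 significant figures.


TS (MPa) = 3.45 * HB
TS = 3.45 * 359
TS = 1239 MPa


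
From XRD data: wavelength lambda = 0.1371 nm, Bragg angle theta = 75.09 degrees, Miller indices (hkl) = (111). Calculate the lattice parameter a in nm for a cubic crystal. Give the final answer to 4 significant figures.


d = lambda / (2*sin(theta))
d = 0.1371 / (2*sin(75.09 deg))
d = 0.0709384 nm
a = d * sqrt(h^2+k^2+l^2) = 0.0709384 * sqrt(3)
a = 0.1229 nm


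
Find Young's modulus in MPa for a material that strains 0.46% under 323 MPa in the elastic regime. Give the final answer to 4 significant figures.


E = sigma / epsilon
epsilon = 0.46% = 4.6e-03
E = 323 / 4.6e-03
E = 70220 MPa


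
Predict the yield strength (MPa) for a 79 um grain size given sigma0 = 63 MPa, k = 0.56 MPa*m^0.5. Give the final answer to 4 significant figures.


sigma_y = sigma0 + k / sqrt(d)
d = 79 um = 7.9e-05 m
sigma_y = 63 + 0.56 / sqrt(7.9e-05)
sigma_y = 126 MPa


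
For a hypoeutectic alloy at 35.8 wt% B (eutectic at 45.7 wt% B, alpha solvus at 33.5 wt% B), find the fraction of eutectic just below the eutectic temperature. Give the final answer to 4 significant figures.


f_primary = (C_e - C0) / (C_e - C_alpha_max)
f_primary = (45.7 - 35.8) / (45.7 - 33.5)
f_primary = 0.811475
f_eutectic = 1 - 0.811475 = 0.1885


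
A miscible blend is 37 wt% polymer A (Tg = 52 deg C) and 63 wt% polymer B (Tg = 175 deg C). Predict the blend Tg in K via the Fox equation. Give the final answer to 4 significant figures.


1/Tg = w1/Tg1 + w2/Tg2 (in Kelvin)
Tg1 = 325.15 K, Tg2 = 448.15 K
1/Tg = 0.37/325.15 + 0.63/448.15
Tg = 393.1 K


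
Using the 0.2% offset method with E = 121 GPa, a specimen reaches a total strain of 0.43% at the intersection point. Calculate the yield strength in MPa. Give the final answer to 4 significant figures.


Offset strain = 0.002
Elastic strain at yield = total_strain - offset = 4.3e-03 - 0.002 = 2.3e-03
sigma_y = E * elastic_strain = 121000 * 2.3e-03
sigma_y = 278.3 MPa


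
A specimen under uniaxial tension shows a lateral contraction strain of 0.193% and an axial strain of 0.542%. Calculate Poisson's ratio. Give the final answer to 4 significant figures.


nu = -epsilon_lat / epsilon_axial
Lateral strain is contraction (negative), so using magnitudes:
nu = 0.193 / 0.542
nu = 0.3561


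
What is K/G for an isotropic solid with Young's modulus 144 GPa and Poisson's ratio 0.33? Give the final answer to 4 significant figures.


G = E / (2*(1+nu))
G = 144 / (2*(1+0.33)) = 54.1353 GPa
K = E / (3*(1-2*nu))
K = 144 / (3*(1-2*0.33)) = 141.176 GPa
K/G = 141.176 / 54.1353 = 2.608


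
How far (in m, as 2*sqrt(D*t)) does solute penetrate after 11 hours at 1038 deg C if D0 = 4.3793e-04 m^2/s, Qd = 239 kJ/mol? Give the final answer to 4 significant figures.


Step 1: D = D0 * exp(-Qd/(R*T))
T = 1311.15 K
D = 4.3793e-04 * exp(-239e3 / (8.314 * 1311.15)) = 1.31701e-13 m^2/s
Step 2: L = 2*sqrt(D*t)
t = 11 h = 39600 s
L = 2*sqrt(1.31701e-13 * 39600) = 1.444e-04 m


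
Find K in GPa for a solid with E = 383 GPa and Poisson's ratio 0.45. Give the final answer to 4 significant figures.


K = E / (3*(1-2*nu))
K = 383 / (3*(1-2*0.45))
K = 1277 GPa


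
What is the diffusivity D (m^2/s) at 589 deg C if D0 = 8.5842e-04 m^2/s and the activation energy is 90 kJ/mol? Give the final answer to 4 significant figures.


D = D0 * exp(-Qd / (R*T))
T = 862.15 K
D = 8.5842e-04 * exp(-90e3 / (8.314 * 862.15))
D = 3.025e-09 m^2/s


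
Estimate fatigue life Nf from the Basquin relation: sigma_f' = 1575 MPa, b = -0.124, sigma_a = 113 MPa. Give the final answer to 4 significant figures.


sigma_a = sigma_f' * (2*Nf)^b
2*Nf = (sigma_a / sigma_f')^(1/b)
2*Nf = (113 / 1575)^(1/-0.124)
2*Nf = 1.68825e+09
Nf = 8.441e+08 cycles


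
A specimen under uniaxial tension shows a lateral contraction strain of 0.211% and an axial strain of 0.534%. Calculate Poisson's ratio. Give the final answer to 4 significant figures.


nu = -epsilon_lat / epsilon_axial
Lateral strain is contraction (negative), so using magnitudes:
nu = 0.211 / 0.534
nu = 0.3951


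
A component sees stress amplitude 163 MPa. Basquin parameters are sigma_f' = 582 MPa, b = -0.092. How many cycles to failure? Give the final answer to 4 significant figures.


sigma_a = sigma_f' * (2*Nf)^b
2*Nf = (sigma_a / sigma_f')^(1/b)
2*Nf = (163 / 582)^(1/-0.092)
2*Nf = 1.01858e+06
Nf = 509300 cycles


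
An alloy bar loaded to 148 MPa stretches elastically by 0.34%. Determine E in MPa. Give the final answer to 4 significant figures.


E = sigma / epsilon
epsilon = 0.34% = 3.4e-03
E = 148 / 3.4e-03
E = 43530 MPa


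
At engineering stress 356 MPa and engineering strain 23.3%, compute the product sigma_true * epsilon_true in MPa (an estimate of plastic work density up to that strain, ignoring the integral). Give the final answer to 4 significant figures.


sigma_true = sigma_eng * (1 + epsilon_eng)
sigma_true = 356 * (1 + 0.233) = 438.948 MPa
epsilon_true = ln(1 + epsilon_eng)
epsilon_true = ln(1 + 0.233) = 0.20945
sigma_true * epsilon_true = 438.948 * 0.20945 = 91.94 MPa
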